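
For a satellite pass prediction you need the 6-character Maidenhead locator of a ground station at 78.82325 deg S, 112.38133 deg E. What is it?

Offset from 180°W / 90°S: lon 292.3813°, lat 11.1767°.
Field (20°×10°, letters A–R): lon ⌊292.3813/20⌋ = 14 → O; lat ⌊11.1767/10⌋ = 1 → B.
Square (2°×1°, digits 0–9): lon ⌊12.3813/2⌋ = 6; lat ⌊1.1767/1⌋ = 1.
Subsquare (5′×2.5′, letters a–x): lon ⌊0.3813/0.0833333⌋ = 4 → e; lat ⌊0.1767/0.0416667⌋ = 4 → e.

OB61ee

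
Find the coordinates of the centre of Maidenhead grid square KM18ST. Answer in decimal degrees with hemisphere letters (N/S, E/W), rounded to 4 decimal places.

Field K=10, M=12: +10·20° lon, +12·10° lat → SW at lon 20°, lat 30°.
Square 1, 8: +1·2° lon, +8·1° lat → SW at lon 22°, lat 38°.
Subsquare s=18, t=19: +18·0.0833333° lon, +19·0.0416667° lat → SW at lon 23.5°, lat 38.7917°.
Cell spans 0.0833333° lon × 0.0416667° lat. Centre is SW corner plus half of each.
latitude 38.8125° N, longitude 23.5417° E.

38.8125° N, 23.5417° E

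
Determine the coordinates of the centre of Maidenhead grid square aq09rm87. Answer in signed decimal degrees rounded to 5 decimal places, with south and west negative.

79.53125, -178.51250

Field A=0, Q=16: +0·20° lon, +16·10° lat → SW at lon -180°, lat 70°.
Square 0, 9: +0·2° lon, +9·1° lat → SW at lon -180°, lat 79°.
Subsquare r=17, m=12: +17·0.0833333° lon, +12·0.0416667° lat → SW at lon -178.583°, lat 79.5°.
Extended square 8, 7: +8·0.00833333° lon, +7·0.00416667° lat → SW at lon -178.517°, lat 79.5292°.
Cell spans 0.00833333° lon × 0.00416667° lat. Centre is SW corner plus half of each.
latitude 79.53125, longitude -178.51250.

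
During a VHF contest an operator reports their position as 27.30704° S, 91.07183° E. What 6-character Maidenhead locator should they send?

Offset from 180°W / 90°S: lon 271.0718°, lat 62.6930°.
Field: lon ⌊271.0718/20⌋ = 13 → N; lat ⌊62.6930/10⌋ = 6 → G.
Square: lon ⌊11.0718/2⌋ = 5; lat ⌊2.6930/1⌋ = 2.
Subsquare: lon ⌊1.0718/0.0833333⌋ = 12 → m; lat ⌊0.6930/0.0416667⌋ = 16 → q.

NG52mq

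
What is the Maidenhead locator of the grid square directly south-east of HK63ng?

HK63of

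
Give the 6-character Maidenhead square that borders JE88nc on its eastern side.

JE88oc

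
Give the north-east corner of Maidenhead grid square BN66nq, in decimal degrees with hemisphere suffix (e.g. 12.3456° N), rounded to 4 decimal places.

46.7083° N, 146.8333° W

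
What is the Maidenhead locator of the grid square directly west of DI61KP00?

Longitude extended square 0; −1 → -1, wraps to 9, carry into subsquare.
Longitude subsquare k = 10; −1 → 9 = j.
The latitude characters are unchanged.

DI61jp90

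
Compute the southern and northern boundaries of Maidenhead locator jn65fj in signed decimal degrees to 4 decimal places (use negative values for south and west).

Field J=9, N=13: +9·20° lon, +13·10° lat → SW at lon 0°, lat 40°.
Square 6, 5: +6·2° lon, +5·1° lat → SW at lon 12°, lat 45°.
Subsquare f=5, j=9: +5·0.0833333° lon, +9·0.0416667° lat → SW at lon 12.4167°, lat 45.375°.
Cell spans 0.0833333° lon × 0.0416667° lat.
south 45.3750, north 45.4167.

45.3750, 45.4167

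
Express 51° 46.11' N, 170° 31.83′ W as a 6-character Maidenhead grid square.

AO41rs

Offset from 180°W / 90°S: lon 9.4695°, lat 141.7685°.
Field: lon ⌊9.4695/20⌋ = 0 → A; lat ⌊141.7685/10⌋ = 14 → O.
Square: lon ⌊9.4695/2⌋ = 4; lat ⌊1.7685/1⌋ = 1.
Subsquare: lon ⌊1.4695/0.0833333⌋ = 17 → r; lat ⌊0.7685/0.0416667⌋ = 18 → s.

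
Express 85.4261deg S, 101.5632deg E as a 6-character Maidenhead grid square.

OA04sn

Shift to the Maidenhead origin (180°W, 90°S): lon 281.5632, lat 4.5739.
Field (20°×10°, letters A–R): lon ⌊281.5632/20⌋ = 14 → O; lat ⌊4.5739/10⌋ = 0 → A.
Square (2°×1°, digits 0–9): lon ⌊1.5632/2⌋ = 0; lat ⌊4.5739/1⌋ = 4.
Subsquare (5′×2.5′, letters a–x): lon ⌊1.5632/0.0833333⌋ = 18 → s; lat ⌊0.5739/0.0416667⌋ = 13 → n.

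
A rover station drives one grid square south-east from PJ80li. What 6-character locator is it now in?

PJ80mh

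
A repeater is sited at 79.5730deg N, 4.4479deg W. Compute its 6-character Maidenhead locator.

IQ79sn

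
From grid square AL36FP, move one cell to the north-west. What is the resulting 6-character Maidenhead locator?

Longitude subsquare f = 5; −1 → 4 = e.
Latitude subsquare p = 15; +1 → 16 = q.

AL36eq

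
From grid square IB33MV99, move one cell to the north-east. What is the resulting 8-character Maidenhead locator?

IB33nw00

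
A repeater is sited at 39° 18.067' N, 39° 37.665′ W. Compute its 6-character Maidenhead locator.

HM09eh

Shift to the Maidenhead origin (180°W, 90°S): lon 140.3723, lat 129.3011.
Field: lon ⌊140.3723/20⌋ = 7 → H; lat ⌊129.3011/10⌋ = 12 → M.
Square: lon ⌊0.3723/2⌋ = 0; lat ⌊9.3011/1⌋ = 9.
Subsquare: lon ⌊0.3723/0.0833333⌋ = 4 → e; lat ⌊0.3011/0.0416667⌋ = 7 → h.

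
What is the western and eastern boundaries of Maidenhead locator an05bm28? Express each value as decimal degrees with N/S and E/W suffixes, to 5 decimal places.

179.90000° W, 179.89167° W

Field A=0, N=13: +0·20° lon, +13·10° lat → SW at lon -180°, lat 40°.
Square 0, 5: +0·2° lon, +5·1° lat → SW at lon -180°, lat 45°.
Subsquare b=1, m=12: +1·0.0833333° lon, +12·0.0416667° lat → SW at lon -179.917°, lat 45.5°.
Extended square 2, 8: +2·0.00833333° lon, +8·0.00416667° lat → SW at lon -179.9°, lat 45.5333°.
Cell spans 0.00833333° lon × 0.00416667° lat.
west 179.90000° W, east 179.89167° W.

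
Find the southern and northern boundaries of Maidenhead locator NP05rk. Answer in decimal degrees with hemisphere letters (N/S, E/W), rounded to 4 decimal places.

65.4167° N, 65.4583° N

Field N=13, P=15: +13·20° lon, +15·10° lat → SW at lon 80°, lat 60°.
Square 0, 5: +0·2° lon, +5·1° lat → SW at lon 80°, lat 65°.
Subsquare r=17, k=10: +17·0.0833333° lon, +10·0.0416667° lat → SW at lon 81.4167°, lat 65.4167°.
Cell spans 0.0833333° lon × 0.0416667° lat.
south 65.4167° N, north 65.4583° N.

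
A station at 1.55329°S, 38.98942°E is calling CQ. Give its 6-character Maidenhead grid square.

KI98lk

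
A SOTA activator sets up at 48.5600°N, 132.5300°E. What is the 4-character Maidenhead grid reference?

Add 180° to longitude and 90° to latitude: 312.53, 138.56.
Field: 312.53/20 → 15 → P, 138.56/10 → 13 → N; chars PN.
Square: 12.53/2 → 6, 8.56/1 → 8; chars 68.

PN68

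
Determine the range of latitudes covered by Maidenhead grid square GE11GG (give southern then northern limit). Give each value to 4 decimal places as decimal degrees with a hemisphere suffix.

48.7500° S, 48.7083° S

Field G=6, E=4: +6·20° lon, +4·10° lat → SW at lon -60°, lat -50°.
Square 1, 1: +1·2° lon, +1·1° lat → SW at lon -58°, lat -49°.
Subsquare g=6, g=6: +6·0.0833333° lon, +6·0.0416667° lat → SW at lon -57.5°, lat -48.75°.
Cell spans 0.0833333° lon × 0.0416667° lat.
south 48.7500° S, north 48.7083° S.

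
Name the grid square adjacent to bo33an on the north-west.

BO23xo

Longitude subsquare a = 0; −1 → -1, wraps to 23 = x, carry into square.
Longitude square 3; −1 → 2.
Latitude subsquare n = 13; +1 → 14 = o.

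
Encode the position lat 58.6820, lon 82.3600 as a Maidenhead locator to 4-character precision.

Offset from 180°W / 90°S: lon 262.36°, lat 148.68°.
Field: lon ⌊262.36/20⌋ = 13 → N; lat ⌊148.68/10⌋ = 14 → O.
Square: lon ⌊2.36/2⌋ = 1; lat ⌊8.68/1⌋ = 8.

NO18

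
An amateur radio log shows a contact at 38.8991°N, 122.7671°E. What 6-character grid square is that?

PM18jv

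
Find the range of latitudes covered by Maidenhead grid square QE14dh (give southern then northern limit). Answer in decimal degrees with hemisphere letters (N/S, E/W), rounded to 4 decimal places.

45.7083° S, 45.6667° S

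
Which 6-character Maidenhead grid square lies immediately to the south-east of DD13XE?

Longitude subsquare x = 23; +1 → 24, wraps to 0 = a, carry into square.
Longitude square 1; +1 → 2.
Latitude subsquare e = 4; −1 → 3 = d.

DD23ad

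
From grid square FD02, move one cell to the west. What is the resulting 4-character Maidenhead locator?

Longitude square 0; −1 → -1, wraps to 9, carry into field.
Longitude field F = 5; −1 → 4 = E.
The latitude characters are unchanged.

ED92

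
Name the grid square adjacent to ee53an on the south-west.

EE43xm

Longitude subsquare a = 0; −1 → -1, wraps to 23 = x, carry into square.
Longitude square 5; −1 → 4.
Latitude subsquare n = 13; −1 → 12 = m.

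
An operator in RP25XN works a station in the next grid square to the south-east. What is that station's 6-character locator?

Longitude subsquare x = 23; +1 → 24, wraps to 0 = a, carry into square.
Longitude square 2; +1 → 3.
Latitude subsquare n = 13; −1 → 12 = m.

RP35am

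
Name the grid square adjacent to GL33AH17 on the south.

GL33ah16

Latitude extended square 7; −1 → 6.
The longitude characters are unchanged.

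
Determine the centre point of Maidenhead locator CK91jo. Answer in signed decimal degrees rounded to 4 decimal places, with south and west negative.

11.6042, -121.2083

Field C=2, K=10: +2·20° lon, +10·10° lat → SW at lon -140°, lat 10°.
Square 9, 1: +9·2° lon, +1·1° lat → SW at lon -122°, lat 11°.
Subsquare j=9, o=14: +9·0.0833333° lon, +14·0.0416667° lat → SW at lon -121.25°, lat 11.5833°.
Cell spans 0.0833333° lon × 0.0416667° lat. Centre is SW corner plus half of each.
latitude 11.6042, longitude -121.2083.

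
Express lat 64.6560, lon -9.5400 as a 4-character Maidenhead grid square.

Add 180° to longitude and 90° to latitude: 170.46, 154.66.
Field: 170.46/20 → 8 → I, 154.66/10 → 15 → P; chars IP.
Square: 10.46/2 → 5, 4.66/1 → 4; chars 54.

IP54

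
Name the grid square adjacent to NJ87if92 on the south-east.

NJ87jf01

Longitude extended square 9; +1 → 10, wraps to 0, carry into subsquare.
Longitude subsquare i = 8; +1 → 9 = j.
Latitude extended square 2; −1 → 1.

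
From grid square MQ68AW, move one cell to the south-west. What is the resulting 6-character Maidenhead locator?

Longitude subsquare a = 0; −1 → -1, wraps to 23 = x, carry into square.
Longitude square 6; −1 → 5.
Latitude subsquare w = 22; −1 → 21 = v.

MQ58xv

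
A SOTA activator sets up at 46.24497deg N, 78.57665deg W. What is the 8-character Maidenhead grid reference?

FN06rf08

Shift to the Maidenhead origin (180°W, 90°S): lon 101.42335, lat 136.24497.
Field: lon ⌊101.42335/20⌋ = 5 → F; lat ⌊136.24497/10⌋ = 13 → N.
Square: lon ⌊1.42335/2⌋ = 0; lat ⌊6.24497/1⌋ = 6.
Subsquare: lon ⌊1.42335/0.0833333⌋ = 17 → r; lat ⌊0.24497/0.0416667⌋ = 5 → f.
Extended square: lon ⌊0.00668/0.00833333⌋ = 0; lat ⌊0.03664/0.00416667⌋ = 8.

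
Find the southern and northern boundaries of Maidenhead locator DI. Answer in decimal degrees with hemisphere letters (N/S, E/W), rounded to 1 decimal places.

Field D=3, I=8: +3·20° lon, +8·10° lat → SW at lon -120°, lat -10°.
Cell spans 20° lon × 10° lat.
south 10.0° S, north 0.0° N.

10.0° S, 0.0° N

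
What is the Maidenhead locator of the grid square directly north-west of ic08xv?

IC08ww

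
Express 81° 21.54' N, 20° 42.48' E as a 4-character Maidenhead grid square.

KR01

Shift to the Maidenhead origin (180°W, 90°S): lon 200.71, lat 171.36.
Field: 200.71/20 → 10 → K, 171.36/10 → 17 → R; chars KR.
Square: 0.71/2 → 0, 1.36/1 → 1; chars 01.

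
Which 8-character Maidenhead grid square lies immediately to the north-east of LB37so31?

LB37so42

Longitude extended square 3; +1 → 4.
Latitude extended square 1; +1 → 2.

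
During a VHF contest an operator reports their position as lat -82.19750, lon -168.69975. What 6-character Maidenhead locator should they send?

AA57pt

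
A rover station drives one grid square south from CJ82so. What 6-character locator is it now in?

CJ82sn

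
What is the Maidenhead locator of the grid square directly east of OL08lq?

OL08mq

Longitude subsquare l = 11; +1 → 12 = m.
The latitude characters are unchanged.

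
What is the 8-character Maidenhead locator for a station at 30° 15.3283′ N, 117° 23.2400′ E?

Offset from 180°W / 90°S: lon 297.38733°, lat 120.25547°.
Field: 297.38733/20 → 14 → O, 120.25547/10 → 12 → M; chars OM.
Square: 17.38733/2 → 8, 0.25547/1 → 0; chars 80.
Subsquare: 1.38733/0.0833333 → 16 → q, 0.25547/0.0416667 → 6 → g; chars qg.
Extended square: 0.05400/0.00833333 → 6, 0.00547/0.00416667 → 1; chars 61.

OM80qg61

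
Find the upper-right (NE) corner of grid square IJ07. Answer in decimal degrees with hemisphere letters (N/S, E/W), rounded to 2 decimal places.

Field I=8, J=9: +8·20° lon, +9·10° lat → SW at lon -20°, lat 0°.
Square 0, 7: +0·2° lon, +7·1° lat → SW at lon -20°, lat 7°.
Cell spans 2° lon × 1° lat. NE corner is SW corner plus one full cell.
latitude 8.00° N, longitude 18.00° W.

8.00° N, 18.00° W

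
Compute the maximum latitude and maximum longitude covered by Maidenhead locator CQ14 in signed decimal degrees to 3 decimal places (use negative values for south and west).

75.000, -136.000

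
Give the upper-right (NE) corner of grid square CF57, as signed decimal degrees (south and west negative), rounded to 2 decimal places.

-32.00, -128.00

Field C=2, F=5: +2·20° lon, +5·10° lat → SW at lon -140°, lat -40°.
Square 5, 7: +5·2° lon, +7·1° lat → SW at lon -130°, lat -33°.
Cell spans 2° lon × 1° lat. NE corner is SW corner plus one full cell.
latitude -32.00, longitude -128.00.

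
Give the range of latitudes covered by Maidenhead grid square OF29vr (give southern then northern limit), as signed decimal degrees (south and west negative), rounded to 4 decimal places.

Field O=14, F=5: +14·20° lon, +5·10° lat → SW at lon 100°, lat -40°.
Square 2, 9: +2·2° lon, +9·1° lat → SW at lon 104°, lat -31°.
Subsquare v=21, r=17: +21·0.0833333° lon, +17·0.0416667° lat → SW at lon 105.75°, lat -30.2917°.
Cell spans 0.0833333° lon × 0.0416667° lat.
south -30.2917, north -30.2500.

-30.2917, -30.2500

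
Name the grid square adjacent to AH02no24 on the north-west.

AH02no15

Longitude extended square 2; −1 → 1.
Latitude extended square 4; +1 → 5.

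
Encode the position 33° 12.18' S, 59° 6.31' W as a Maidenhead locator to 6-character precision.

GF06kt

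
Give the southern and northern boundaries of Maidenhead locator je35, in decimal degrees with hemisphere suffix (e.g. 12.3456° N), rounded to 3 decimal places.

Field J=9, E=4: +9·20° lon, +4·10° lat → SW at lon 0°, lat -50°.
Square 3, 5: +3·2° lon, +5·1° lat → SW at lon 6°, lat -45°.
Cell spans 2° lon × 1° lat.
south 45.000° S, north 44.000° S.

45.000° S, 44.000° S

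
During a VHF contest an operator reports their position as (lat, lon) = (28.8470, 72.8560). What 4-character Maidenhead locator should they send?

Offset from 180°W / 90°S: lon 252.86°, lat 118.85°.
Field: 252.86/20 → 12 → M, 118.85/10 → 11 → L; chars ML.
Square: 12.86/2 → 6, 8.85/1 → 8; chars 68.

ML68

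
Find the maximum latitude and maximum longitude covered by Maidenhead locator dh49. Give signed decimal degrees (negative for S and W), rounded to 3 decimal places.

Field D=3, H=7: +3·20° lon, +7·10° lat → SW at lon -120°, lat -20°.
Square 4, 9: +4·2° lon, +9·1° lat → SW at lon -112°, lat -11°.
Cell spans 2° lon × 1° lat. NE corner is SW corner plus one full cell.
latitude -10.000, longitude -110.000.

-10.000, -110.000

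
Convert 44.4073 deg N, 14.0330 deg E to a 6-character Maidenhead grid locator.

Add 180° to longitude and 90° to latitude: 194.0330, 134.4073.
Field (20°×10°, letters A–R): lon ⌊194.0330/20⌋ = 9 → J; lat ⌊134.4073/10⌋ = 13 → N.
Square (2°×1°, digits 0–9): lon ⌊14.0330/2⌋ = 7; lat ⌊4.4073/1⌋ = 4.
Subsquare (5′×2.5′, letters a–x): lon ⌊0.0330/0.0833333⌋ = 0 → a; lat ⌊0.4073/0.0416667⌋ = 9 → j.

JN74aj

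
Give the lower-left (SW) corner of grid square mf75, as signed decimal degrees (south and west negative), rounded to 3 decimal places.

-35.000, 74.000

Field M=12, F=5: +12·20° lon, +5·10° lat → SW at lon 60°, lat -40°.
Square 7, 5: +7·2° lon, +5·1° lat → SW at lon 74°, lat -35°.
latitude -35.000, longitude 74.000.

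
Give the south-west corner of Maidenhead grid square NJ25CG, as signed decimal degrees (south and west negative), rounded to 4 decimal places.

5.2500, 84.1667

Field N=13, J=9: +13·20° lon, +9·10° lat → SW at lon 80°, lat 0°.
Square 2, 5: +2·2° lon, +5·1° lat → SW at lon 84°, lat 5°.
Subsquare c=2, g=6: +2·0.0833333° lon, +6·0.0416667° lat → SW at lon 84.1667°, lat 5.25°.
latitude 5.2500, longitude 84.1667.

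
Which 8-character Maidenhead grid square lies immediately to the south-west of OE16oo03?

OE16no92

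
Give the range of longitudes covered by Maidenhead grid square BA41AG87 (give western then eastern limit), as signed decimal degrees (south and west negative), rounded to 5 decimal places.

Field B=1, A=0: +1·20° lon, +0·10° lat → SW at lon -160°, lat -90°.
Square 4, 1: +4·2° lon, +1·1° lat → SW at lon -152°, lat -89°.
Subsquare a=0, g=6: +0·0.0833333° lon, +6·0.0416667° lat → SW at lon -152°, lat -88.75°.
Extended square 8, 7: +8·0.00833333° lon, +7·0.00416667° lat → SW at lon -151.933°, lat -88.7208°.
Cell spans 0.00833333° lon × 0.00416667° lat.
west -151.93333, east -151.92500.

-151.93333, -151.92500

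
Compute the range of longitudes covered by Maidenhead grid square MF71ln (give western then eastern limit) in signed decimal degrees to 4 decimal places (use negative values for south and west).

74.9167, 75.0000

Field M=12, F=5: +12·20° lon, +5·10° lat → SW at lon 60°, lat -40°.
Square 7, 1: +7·2° lon, +1·1° lat → SW at lon 74°, lat -39°.
Subsquare l=11, n=13: +11·0.0833333° lon, +13·0.0416667° lat → SW at lon 74.9167°, lat -38.4583°.
Cell spans 0.0833333° lon × 0.0416667° lat.
west 74.9167, east 75.0000.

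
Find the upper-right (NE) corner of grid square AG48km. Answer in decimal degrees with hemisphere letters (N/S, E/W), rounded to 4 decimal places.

21.4583° S, 171.0833° W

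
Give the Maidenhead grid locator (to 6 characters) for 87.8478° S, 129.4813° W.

CA52gd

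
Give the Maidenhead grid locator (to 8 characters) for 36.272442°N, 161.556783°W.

Offset from 180°W / 90°S: lon 18.44322°, lat 126.27244°.
Field: lon ⌊18.44322/20⌋ = 0 → A; lat ⌊126.27244/10⌋ = 12 → M.
Square: lon ⌊18.44322/2⌋ = 9; lat ⌊6.27244/1⌋ = 6.
Subsquare: lon ⌊0.44322/0.0833333⌋ = 5 → f; lat ⌊0.27244/0.0416667⌋ = 6 → g.
Extended square: lon ⌊0.02655/0.00833333⌋ = 3; lat ⌊0.02244/0.00416667⌋ = 5.

AM96fg35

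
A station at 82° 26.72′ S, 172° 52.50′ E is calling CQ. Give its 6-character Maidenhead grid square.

RA67kn

Offset from 180°W / 90°S: lon 352.8750°, lat 7.5547°.
Field: 352.8750/20 → 17 → R, 7.5547/10 → 0 → A; chars RA.
Square: 12.8750/2 → 6, 7.5547/1 → 7; chars 67.
Subsquare: 0.8750/0.0833333 → 10 → k, 0.5547/0.0416667 → 13 → n; chars kn.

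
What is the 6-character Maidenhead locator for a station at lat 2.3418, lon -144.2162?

BJ72vi

Add 180° to longitude and 90° to latitude: 35.7838, 92.3418.
Field: lon ⌊35.7838/20⌋ = 1 → B; lat ⌊92.3418/10⌋ = 9 → J.
Square: lon ⌊15.7838/2⌋ = 7; lat ⌊2.3418/1⌋ = 2.
Subsquare: lon ⌊1.7838/0.0833333⌋ = 21 → v; lat ⌊0.3418/0.0416667⌋ = 8 → i.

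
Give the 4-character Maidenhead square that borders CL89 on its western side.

CL79

Longitude square 8; −1 → 7.
The latitude characters are unchanged.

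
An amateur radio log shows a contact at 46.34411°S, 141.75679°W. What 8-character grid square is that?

BE93cp97

Offset from 180°W / 90°S: lon 38.24321°, lat 43.65589°.
Field: lon ⌊38.24321/20⌋ = 1 → B; lat ⌊43.65589/10⌋ = 4 → E.
Square: lon ⌊18.24321/2⌋ = 9; lat ⌊3.65589/1⌋ = 3.
Subsquare: lon ⌊0.24321/0.0833333⌋ = 2 → c; lat ⌊0.65589/0.0416667⌋ = 15 → p.
Extended square: lon ⌊0.07654/0.00833333⌋ = 9; lat ⌊0.03089/0.00416667⌋ = 7.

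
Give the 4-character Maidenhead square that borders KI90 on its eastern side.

LI00

Longitude square 9; +1 → 10, wraps to 0, carry into field.
Longitude field K = 10; +1 → 11 = L.
The latitude characters are unchanged.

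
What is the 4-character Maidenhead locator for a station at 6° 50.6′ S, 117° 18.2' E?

Add 180° to longitude and 90° to latitude: 297.30, 83.16.
Field (20°×10°, letters A–R): 297.30/20 → 14 → O, 83.16/10 → 8 → I; chars OI.
Square (2°×1°, digits 0–9): 17.30/2 → 8, 3.16/1 → 3; chars 83.

OI83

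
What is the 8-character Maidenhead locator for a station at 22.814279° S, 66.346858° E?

Add 180° to longitude and 90° to latitude: 246.34686, 67.18572.
Field: lon ⌊246.34686/20⌋ = 12 → M; lat ⌊67.18572/10⌋ = 6 → G.
Square: lon ⌊6.34686/2⌋ = 3; lat ⌊7.18572/1⌋ = 7.
Subsquare: lon ⌊0.34686/0.0833333⌋ = 4 → e; lat ⌊0.18572/0.0416667⌋ = 4 → e.
Extended square: lon ⌊0.01352/0.00833333⌋ = 1; lat ⌊0.01905/0.00416667⌋ = 4.

MG37ee14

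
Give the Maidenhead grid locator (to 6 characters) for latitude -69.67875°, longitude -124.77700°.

CC70oh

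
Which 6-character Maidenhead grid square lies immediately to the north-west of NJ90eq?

NJ90dr

Longitude subsquare e = 4; −1 → 3 = d.
Latitude subsquare q = 16; +1 → 17 = r.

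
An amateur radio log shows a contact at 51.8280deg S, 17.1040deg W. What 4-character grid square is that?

ID18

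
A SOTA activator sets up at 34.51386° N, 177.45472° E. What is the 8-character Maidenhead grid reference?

RM84rm43

Add 180° to longitude and 90° to latitude: 357.45472, 124.51386.
Field (20°×10°, letters A–R): 357.45472/20 → 17 → R, 124.51386/10 → 12 → M; chars RM.
Square (2°×1°, digits 0–9): 17.45472/2 → 8, 4.51386/1 → 4; chars 84.
Subsquare (5′×2.5′, letters a–x): 1.45472/0.0833333 → 17 → r, 0.51386/0.0416667 → 12 → m; chars rm.
Extended square (30″×15″, digits 0–9): 0.03805/0.00833333 → 4, 0.01386/0.00416667 → 3; chars 43.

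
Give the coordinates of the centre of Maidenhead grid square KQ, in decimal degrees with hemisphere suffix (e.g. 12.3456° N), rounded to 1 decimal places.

Field K=10, Q=16: +10·20° lon, +16·10° lat → SW at lon 20°, lat 70°.
Cell spans 20° lon × 10° lat. Centre is SW corner plus half of each.
latitude 75.0° N, longitude 30.0° E.

75.0° N, 30.0° E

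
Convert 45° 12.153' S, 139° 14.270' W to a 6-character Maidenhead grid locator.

CE04jt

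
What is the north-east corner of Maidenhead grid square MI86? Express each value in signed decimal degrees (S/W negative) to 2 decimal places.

-3.00, 78.00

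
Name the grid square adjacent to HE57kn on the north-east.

Longitude subsquare k = 10; +1 → 11 = l.
Latitude subsquare n = 13; +1 → 14 = o.

HE57lo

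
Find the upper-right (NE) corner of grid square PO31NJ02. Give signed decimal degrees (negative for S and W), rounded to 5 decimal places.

51.38750, 127.09167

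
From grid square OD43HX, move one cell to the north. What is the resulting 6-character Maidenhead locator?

OD44ha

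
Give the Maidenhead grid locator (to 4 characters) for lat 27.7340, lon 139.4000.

Add 180° to longitude and 90° to latitude: 319.40, 117.73.
Field: lon ⌊319.40/20⌋ = 15 → P; lat ⌊117.73/10⌋ = 11 → L.
Square: lon ⌊19.40/2⌋ = 9; lat ⌊7.73/1⌋ = 7.

PL97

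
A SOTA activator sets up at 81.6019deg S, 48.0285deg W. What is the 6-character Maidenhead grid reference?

GA58xj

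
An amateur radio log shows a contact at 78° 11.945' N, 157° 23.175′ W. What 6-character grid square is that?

Offset from 180°W / 90°S: lon 22.6138°, lat 168.1991°.
Field: lon ⌊22.6138/20⌋ = 1 → B; lat ⌊168.1991/10⌋ = 16 → Q.
Square: lon ⌊2.6138/2⌋ = 1; lat ⌊8.1991/1⌋ = 8.
Subsquare: lon ⌊0.6138/0.0833333⌋ = 7 → h; lat ⌊0.1991/0.0416667⌋ = 4 → e.

BQ18he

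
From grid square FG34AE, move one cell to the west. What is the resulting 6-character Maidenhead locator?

Longitude subsquare a = 0; −1 → -1, wraps to 23 = x, carry into square.
Longitude square 3; −1 → 2.
The latitude characters are unchanged.

FG24xe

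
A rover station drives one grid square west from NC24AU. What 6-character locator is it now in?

NC14xu

Longitude subsquare a = 0; −1 → -1, wraps to 23 = x, carry into square.
Longitude square 2; −1 → 1.
The latitude characters are unchanged.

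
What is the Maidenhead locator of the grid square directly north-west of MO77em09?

Longitude extended square 0; −1 → -1, wraps to 9, carry into subsquare.
Longitude subsquare e = 4; −1 → 3 = d.
Latitude extended square 9; +1 → 10, wraps to 0, carry into subsquare.
Latitude subsquare m = 12; +1 → 13 = n.

MO77dn90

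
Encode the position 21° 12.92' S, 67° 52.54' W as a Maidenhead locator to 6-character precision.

FG68bs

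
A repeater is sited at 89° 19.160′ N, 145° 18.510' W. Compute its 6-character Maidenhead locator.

BR79ih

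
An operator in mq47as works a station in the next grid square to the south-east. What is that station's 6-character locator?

Longitude subsquare a = 0; +1 → 1 = b.
Latitude subsquare s = 18; −1 → 17 = r.

MQ47br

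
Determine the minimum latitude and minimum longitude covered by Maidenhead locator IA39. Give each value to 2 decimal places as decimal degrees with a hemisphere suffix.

81.00° S, 14.00° W

Field I=8, A=0: +8·20° lon, +0·10° lat → SW at lon -20°, lat -90°.
Square 3, 9: +3·2° lon, +9·1° lat → SW at lon -14°, lat -81°.
latitude 81.00° S, longitude 14.00° W.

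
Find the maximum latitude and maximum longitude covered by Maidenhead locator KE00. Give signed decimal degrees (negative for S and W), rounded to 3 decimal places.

-49.000, 22.000

Field K=10, E=4: +10·20° lon, +4·10° lat → SW at lon 20°, lat -50°.
Square 0, 0: +0·2° lon, +0·1° lat → SW at lon 20°, lat -50°.
Cell spans 2° lon × 1° lat. NE corner is SW corner plus one full cell.
latitude -49.000, longitude 22.000.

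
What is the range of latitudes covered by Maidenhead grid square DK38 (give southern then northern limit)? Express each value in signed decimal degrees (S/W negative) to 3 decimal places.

Field D=3, K=10: +3·20° lon, +10·10° lat → SW at lon -120°, lat 10°.
Square 3, 8: +3·2° lon, +8·1° lat → SW at lon -114°, lat 18°.
Cell spans 2° lon × 1° lat.
south 18.000, north 19.000.

18.000, 19.000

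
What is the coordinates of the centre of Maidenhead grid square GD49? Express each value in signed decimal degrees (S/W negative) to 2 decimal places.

-50.50, -51.00

Field G=6, D=3: +6·20° lon, +3·10° lat → SW at lon -60°, lat -60°.
Square 4, 9: +4·2° lon, +9·1° lat → SW at lon -52°, lat -51°.
Cell spans 2° lon × 1° lat. Centre is SW corner plus half of each.
latitude -50.50, longitude -51.00.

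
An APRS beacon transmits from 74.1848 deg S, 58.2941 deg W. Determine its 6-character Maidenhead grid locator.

GB05ut

Add 180° to longitude and 90° to latitude: 121.7059, 15.8152.
Field: 121.7059/20 → 6 → G, 15.8152/10 → 1 → B; chars GB.
Square: 1.7059/2 → 0, 5.8152/1 → 5; chars 05.
Subsquare: 1.7059/0.0833333 → 20 → u, 0.8152/0.0416667 → 19 → t; chars ut.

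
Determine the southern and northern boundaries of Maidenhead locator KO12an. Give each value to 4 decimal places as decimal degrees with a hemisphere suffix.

52.5417° N, 52.5833° N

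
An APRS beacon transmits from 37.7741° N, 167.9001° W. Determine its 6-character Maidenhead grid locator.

AM67bs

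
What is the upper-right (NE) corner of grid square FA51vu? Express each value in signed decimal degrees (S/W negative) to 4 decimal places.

-88.1250, -68.1667

Field F=5, A=0: +5·20° lon, +0·10° lat → SW at lon -80°, lat -90°.
Square 5, 1: +5·2° lon, +1·1° lat → SW at lon -70°, lat -89°.
Subsquare v=21, u=20: +21·0.0833333° lon, +20·0.0416667° lat → SW at lon -68.25°, lat -88.1667°.
Cell spans 0.0833333° lon × 0.0416667° lat. NE corner is SW corner plus one full cell.
latitude -88.1250, longitude -68.1667.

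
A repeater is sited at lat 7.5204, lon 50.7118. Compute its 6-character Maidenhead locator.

Offset from 180°W / 90°S: lon 230.7118°, lat 97.5204°.
Field: 230.7118/20 → 11 → L, 97.5204/10 → 9 → J; chars LJ.
Square: 10.7118/2 → 5, 7.5204/1 → 7; chars 57.
Subsquare: 0.7118/0.0833333 → 8 → i, 0.5204/0.0416667 → 12 → m; chars im.

LJ57im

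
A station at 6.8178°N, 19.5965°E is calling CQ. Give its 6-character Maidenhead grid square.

JJ96tt

Offset from 180°W / 90°S: lon 199.5965°, lat 96.8178°.
Field (20°×10°, letters A–R): 199.5965/20 → 9 → J, 96.8178/10 → 9 → J; chars JJ.
Square (2°×1°, digits 0–9): 19.5965/2 → 9, 6.8178/1 → 6; chars 96.
Subsquare (5′×2.5′, letters a–x): 1.5965/0.0833333 → 19 → t, 0.8178/0.0416667 → 19 → t; chars tt.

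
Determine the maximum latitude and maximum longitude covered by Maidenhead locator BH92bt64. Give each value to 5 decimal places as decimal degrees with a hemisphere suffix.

17.18750° S, 141.85833° W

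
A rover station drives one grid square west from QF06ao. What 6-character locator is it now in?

Longitude subsquare a = 0; −1 → -1, wraps to 23 = x, carry into square.
Longitude square 0; −1 → -1, wraps to 9, carry into field.
Longitude field Q = 16; −1 → 15 = P.
The latitude characters are unchanged.

PF96xo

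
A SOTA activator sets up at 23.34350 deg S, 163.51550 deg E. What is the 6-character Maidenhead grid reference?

Add 180° to longitude and 90° to latitude: 343.5155, 66.6565.
Field (20°×10°, letters A–R): lon ⌊343.5155/20⌋ = 17 → R; lat ⌊66.6565/10⌋ = 6 → G.
Square (2°×1°, digits 0–9): lon ⌊3.5155/2⌋ = 1; lat ⌊6.6565/1⌋ = 6.
Subsquare (5′×2.5′, letters a–x): lon ⌊1.5155/0.0833333⌋ = 18 → s; lat ⌊0.6565/0.0416667⌋ = 15 → p.

RG16sp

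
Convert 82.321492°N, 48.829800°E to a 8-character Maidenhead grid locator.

Offset from 180°W / 90°S: lon 228.82980°, lat 172.32149°.
Field: lon ⌊228.82980/20⌋ = 11 → L; lat ⌊172.32149/10⌋ = 17 → R.
Square: lon ⌊8.82980/2⌋ = 4; lat ⌊2.32149/1⌋ = 2.
Subsquare: lon ⌊0.82980/0.0833333⌋ = 9 → j; lat ⌊0.32149/0.0416667⌋ = 7 → h.
Extended square: lon ⌊0.07980/0.00833333⌋ = 9; lat ⌊0.02983/0.00416667⌋ = 7.

LR42jh97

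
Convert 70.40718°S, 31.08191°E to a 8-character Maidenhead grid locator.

Offset from 180°W / 90°S: lon 211.08191°, lat 19.59282°.
Field: 211.08191/20 → 10 → K, 19.59282/10 → 1 → B; chars KB.
Square: 11.08191/2 → 5, 9.59282/1 → 9; chars 59.
Subsquare: 1.08191/0.0833333 → 12 → m, 0.59282/0.0416667 → 14 → o; chars mo.
Extended square: 0.08191/0.00833333 → 9, 0.00949/0.00416667 → 2; chars 92.

KB59mo92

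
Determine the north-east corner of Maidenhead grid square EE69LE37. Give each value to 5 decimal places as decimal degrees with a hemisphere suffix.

40.80000° S, 87.05000° W

Field E=4, E=4: +4·20° lon, +4·10° lat → SW at lon -100°, lat -50°.
Square 6, 9: +6·2° lon, +9·1° lat → SW at lon -88°, lat -41°.
Subsquare l=11, e=4: +11·0.0833333° lon, +4·0.0416667° lat → SW at lon -87.0833°, lat -40.8333°.
Extended square 3, 7: +3·0.00833333° lon, +7·0.00416667° lat → SW at lon -87.0583°, lat -40.8042°.
Cell spans 0.00833333° lon × 0.00416667° lat. NE corner is SW corner plus one full cell.
latitude 40.80000° S, longitude 87.05000° W.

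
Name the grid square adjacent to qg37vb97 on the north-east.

Longitude extended square 9; +1 → 10, wraps to 0, carry into subsquare.
Longitude subsquare v = 21; +1 → 22 = w.
Latitude extended square 7; +1 → 8.

QG37wb08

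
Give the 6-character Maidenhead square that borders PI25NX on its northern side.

Latitude subsquare x = 23; +1 → 24, wraps to 0 = a, carry into square.
Latitude square 5; +1 → 6.
The longitude characters are unchanged.

PI26na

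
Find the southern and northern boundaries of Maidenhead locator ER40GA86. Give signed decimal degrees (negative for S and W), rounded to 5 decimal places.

Field E=4, R=17: +4·20° lon, +17·10° lat → SW at lon -100°, lat 80°.
Square 4, 0: +4·2° lon, +0·1° lat → SW at lon -92°, lat 80°.
Subsquare g=6, a=0: +6·0.0833333° lon, +0·0.0416667° lat → SW at lon -91.5°, lat 80°.
Extended square 8, 6: +8·0.00833333° lon, +6·0.00416667° lat → SW at lon -91.4333°, lat 80.025°.
Cell spans 0.00833333° lon × 0.00416667° lat.
south 80.02500, north 80.02917.

80.02500, 80.02917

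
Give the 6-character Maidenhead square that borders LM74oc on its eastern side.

Longitude subsquare o = 14; +1 → 15 = p.
The latitude characters are unchanged.

LM74pc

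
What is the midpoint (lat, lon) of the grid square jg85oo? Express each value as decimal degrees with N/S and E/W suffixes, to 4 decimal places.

24.3958° S, 17.2083° E

Field J=9, G=6: +9·20° lon, +6·10° lat → SW at lon 0°, lat -30°.
Square 8, 5: +8·2° lon, +5·1° lat → SW at lon 16°, lat -25°.
Subsquare o=14, o=14: +14·0.0833333° lon, +14·0.0416667° lat → SW at lon 17.1667°, lat -24.4167°.
Cell spans 0.0833333° lon × 0.0416667° lat. Centre is SW corner plus half of each.
latitude 24.3958° S, longitude 17.2083° E.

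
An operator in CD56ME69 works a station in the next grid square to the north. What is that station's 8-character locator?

CD56mf60

Latitude extended square 9; +1 → 10, wraps to 0, carry into subsquare.
Latitude subsquare e = 4; +1 → 5 = f.
The longitude characters are unchanged.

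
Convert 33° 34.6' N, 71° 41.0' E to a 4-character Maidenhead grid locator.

MM53

Shift to the Maidenhead origin (180°W, 90°S): lon 251.68, lat 123.58.
Field: 251.68/20 → 12 → M, 123.58/10 → 12 → M; chars MM.
Square: 11.68/2 → 5, 3.58/1 → 3; chars 53.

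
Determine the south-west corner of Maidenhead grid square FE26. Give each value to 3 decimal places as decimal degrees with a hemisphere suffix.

44.000° S, 76.000° W

Field F=5, E=4: +5·20° lon, +4·10° lat → SW at lon -80°, lat -50°.
Square 2, 6: +2·2° lon, +6·1° lat → SW at lon -76°, lat -44°.
latitude 44.000° S, longitude 76.000° W.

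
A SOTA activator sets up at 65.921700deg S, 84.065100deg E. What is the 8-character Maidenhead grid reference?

Shift to the Maidenhead origin (180°W, 90°S): lon 264.06510, lat 24.07830.
Field: 264.06510/20 → 13 → N, 24.07830/10 → 2 → C; chars NC.
Square: 4.06510/2 → 2, 4.07830/1 → 4; chars 24.
Subsquare: 0.06510/0.0833333 → 0 → a, 0.07830/0.0416667 → 1 → b; chars ab.
Extended square: 0.06510/0.00833333 → 7, 0.03663/0.00416667 → 8; chars 78.

NC24ab78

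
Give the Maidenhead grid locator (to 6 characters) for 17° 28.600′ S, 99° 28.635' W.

Offset from 180°W / 90°S: lon 80.5228°, lat 72.5233°.
Field: lon ⌊80.5228/20⌋ = 4 → E; lat ⌊72.5233/10⌋ = 7 → H.
Square: lon ⌊0.5228/2⌋ = 0; lat ⌊2.5233/1⌋ = 2.
Subsquare: lon ⌊0.5228/0.0833333⌋ = 6 → g; lat ⌊0.5233/0.0416667⌋ = 12 → m.

EH02gm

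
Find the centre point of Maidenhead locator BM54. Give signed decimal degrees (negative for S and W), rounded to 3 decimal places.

34.500, -149.000

Field B=1, M=12: +1·20° lon, +12·10° lat → SW at lon -160°, lat 30°.
Square 5, 4: +5·2° lon, +4·1° lat → SW at lon -150°, lat 34°.
Cell spans 2° lon × 1° lat. Centre is SW corner plus half of each.
latitude 34.500, longitude -149.000.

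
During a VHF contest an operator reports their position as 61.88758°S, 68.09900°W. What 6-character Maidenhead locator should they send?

FC58wc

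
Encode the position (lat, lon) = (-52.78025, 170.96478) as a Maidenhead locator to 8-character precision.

RD57lf52

Offset from 180°W / 90°S: lon 350.96478°, lat 37.21975°.
Field: lon ⌊350.96478/20⌋ = 17 → R; lat ⌊37.21975/10⌋ = 3 → D.
Square: lon ⌊10.96478/2⌋ = 5; lat ⌊7.21975/1⌋ = 7.
Subsquare: lon ⌊0.96478/0.0833333⌋ = 11 → l; lat ⌊0.21975/0.0416667⌋ = 5 → f.
Extended square: lon ⌊0.04811/0.00833333⌋ = 5; lat ⌊0.01142/0.00416667⌋ = 2.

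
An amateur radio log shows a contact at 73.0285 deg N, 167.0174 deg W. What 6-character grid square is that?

Offset from 180°W / 90°S: lon 12.9826°, lat 163.0285°.
Field: lon ⌊12.9826/20⌋ = 0 → A; lat ⌊163.0285/10⌋ = 16 → Q.
Square: lon ⌊12.9826/2⌋ = 6; lat ⌊3.0285/1⌋ = 3.
Subsquare: lon ⌊0.9826/0.0833333⌋ = 11 → l; lat ⌊0.0285/0.0416667⌋ = 0 → a.

AQ63la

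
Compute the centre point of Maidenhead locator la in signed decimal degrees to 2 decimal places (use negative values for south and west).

-85.00, 50.00

Field L=11, A=0: +11·20° lon, +0·10° lat → SW at lon 40°, lat -90°.
Cell spans 20° lon × 10° lat. Centre is SW corner plus half of each.
latitude -85.00, longitude 50.00.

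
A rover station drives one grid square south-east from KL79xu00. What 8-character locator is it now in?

KL79xt19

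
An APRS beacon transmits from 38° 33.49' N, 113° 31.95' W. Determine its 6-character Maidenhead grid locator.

DM38fn

Add 180° to longitude and 90° to latitude: 66.4675, 128.5582.
Field: 66.4675/20 → 3 → D, 128.5582/10 → 12 → M; chars DM.
Square: 6.4675/2 → 3, 8.5582/1 → 8; chars 38.
Subsquare: 0.4675/0.0833333 → 5 → f, 0.5582/0.0416667 → 13 → n; chars fn.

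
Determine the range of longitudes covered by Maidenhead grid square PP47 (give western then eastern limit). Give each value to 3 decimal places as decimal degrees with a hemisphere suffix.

128.000° E, 130.000° E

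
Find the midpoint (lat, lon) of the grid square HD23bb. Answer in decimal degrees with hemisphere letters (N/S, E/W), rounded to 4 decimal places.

56.9375° S, 35.8750° W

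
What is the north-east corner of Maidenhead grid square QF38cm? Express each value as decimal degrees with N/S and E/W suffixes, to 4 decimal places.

Field Q=16, F=5: +16·20° lon, +5·10° lat → SW at lon 140°, lat -40°.
Square 3, 8: +3·2° lon, +8·1° lat → SW at lon 146°, lat -32°.
Subsquare c=2, m=12: +2·0.0833333° lon, +12·0.0416667° lat → SW at lon 146.167°, lat -31.5°.
Cell spans 0.0833333° lon × 0.0416667° lat. NE corner is SW corner plus one full cell.
latitude 31.4583° S, longitude 146.2500° E.

31.4583° S, 146.2500° E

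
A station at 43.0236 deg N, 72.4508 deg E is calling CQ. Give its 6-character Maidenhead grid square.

Shift to the Maidenhead origin (180°W, 90°S): lon 252.4508, lat 133.0236.
Field: 252.4508/20 → 12 → M, 133.0236/10 → 13 → N; chars MN.
Square: 12.4508/2 → 6, 3.0236/1 → 3; chars 63.
Subsquare: 0.4508/0.0833333 → 5 → f, 0.0236/0.0416667 → 0 → a; chars fa.

MN63fa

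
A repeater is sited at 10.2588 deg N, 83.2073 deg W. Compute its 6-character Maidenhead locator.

EK80jg

Shift to the Maidenhead origin (180°W, 90°S): lon 96.7927, lat 100.2588.
Field: lon ⌊96.7927/20⌋ = 4 → E; lat ⌊100.2588/10⌋ = 10 → K.
Square: lon ⌊16.7927/2⌋ = 8; lat ⌊0.2588/1⌋ = 0.
Subsquare: lon ⌊0.7927/0.0833333⌋ = 9 → j; lat ⌊0.2588/0.0416667⌋ = 6 → g.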